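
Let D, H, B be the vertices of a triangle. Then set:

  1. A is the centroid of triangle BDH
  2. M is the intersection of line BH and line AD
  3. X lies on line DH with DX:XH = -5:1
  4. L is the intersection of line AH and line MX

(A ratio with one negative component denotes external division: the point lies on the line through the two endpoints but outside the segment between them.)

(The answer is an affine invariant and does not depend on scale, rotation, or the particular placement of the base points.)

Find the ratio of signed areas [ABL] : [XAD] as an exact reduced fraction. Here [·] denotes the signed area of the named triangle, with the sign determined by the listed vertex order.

Choose coordinates D = (0, 0), H = (1, 0), B = (0, 1).
1. A is the centroid of triangle BDH ⇒ A = (1/3, 1/3)
2. M is the intersection of line BH and line AD ⇒ M = (1/2, 1/2)
3. X lies on line DH with DX:XH = -5:1 ⇒ X = (5/4, 0)
4. L is the intersection of line AH and line MX ⇒ L = (2, -1/2)
2·[ABL] = -5/6, 2·[XAD] = 5/12
[ABL]:[XAD] = -5/6:5/12 = -2

[ABL]:[XAD] = -2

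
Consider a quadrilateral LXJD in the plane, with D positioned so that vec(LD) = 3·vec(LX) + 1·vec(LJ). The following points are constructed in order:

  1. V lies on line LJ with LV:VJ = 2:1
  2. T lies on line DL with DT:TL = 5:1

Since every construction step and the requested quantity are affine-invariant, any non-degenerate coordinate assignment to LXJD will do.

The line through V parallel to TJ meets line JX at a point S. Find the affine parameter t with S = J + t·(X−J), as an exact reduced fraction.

t = -1/2

Choose coordinates L = (0, 0), X = (1, 0), J = (0, 1), D = (3, 1).
1. V lies on line LJ with LV:VJ = 2:1 ⇒ V = (0, 2/3)
2. T lies on line DL with DT:TL = 5:1 ⇒ T = (1/2, 1/6)
through V parallel to TJ: direction (-1/2, 5/6); meets JX at S = (-1/2, 3/2)
S = J + t·(X−J) with t = -1/2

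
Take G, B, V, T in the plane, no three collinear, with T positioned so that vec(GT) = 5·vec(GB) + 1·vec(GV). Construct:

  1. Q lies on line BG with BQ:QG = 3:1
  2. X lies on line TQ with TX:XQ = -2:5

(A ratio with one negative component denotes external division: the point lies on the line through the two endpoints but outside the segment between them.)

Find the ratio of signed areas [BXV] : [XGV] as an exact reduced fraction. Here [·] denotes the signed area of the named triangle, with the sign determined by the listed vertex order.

[BXV]:[XGV] = -53/49

Choose coordinates G = (0, 0), B = (1, 0), V = (0, 1), T = (5, 1).
1. Q lies on line BG with BQ:QG = 3:1 ⇒ Q = (1/4, 0)
2. X lies on line TQ with TX:XQ = -2:5 ⇒ X = (49/6, 5/3)
2·[BXV] = 53/6, 2·[XGV] = -49/6
[BXV]:[XGV] = 53/6:-49/6 = -53/49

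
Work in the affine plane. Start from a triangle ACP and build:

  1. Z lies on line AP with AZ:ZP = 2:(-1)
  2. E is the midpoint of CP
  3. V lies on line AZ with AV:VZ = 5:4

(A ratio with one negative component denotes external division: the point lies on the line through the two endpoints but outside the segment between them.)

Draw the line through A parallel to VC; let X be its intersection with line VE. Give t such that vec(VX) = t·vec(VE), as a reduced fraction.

Set A = (0, 0), C = (1, 0), P = (0, 1); any affine frame gives the same invariant.
1. Z lies on line AP with AZ:ZP = 2:(-1) ⇒ Z = (0, 2)
2. E is the midpoint of CP ⇒ E = (1/2, 1/2)
3. V lies on line AZ with AV:VZ = 5:4 ⇒ V = (0, 10/9)
through A parallel to VC: direction (1, -10/9); meets VE at X = (10, -100/9)
X = V + t·(E−V) with t = 20

t = 20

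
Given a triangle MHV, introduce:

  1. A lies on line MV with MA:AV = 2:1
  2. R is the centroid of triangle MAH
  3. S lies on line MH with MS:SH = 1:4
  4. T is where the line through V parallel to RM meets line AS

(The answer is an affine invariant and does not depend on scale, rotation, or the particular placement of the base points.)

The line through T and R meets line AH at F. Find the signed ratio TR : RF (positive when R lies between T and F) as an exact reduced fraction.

Set M = (0, 0), H = (1, 0), V = (0, 1); any affine frame gives the same invariant.
1. A lies on line MV with MA:AV = 2:1 ⇒ A = (0, 2/3)
2. R is the centroid of triangle MAH ⇒ R = (1/3, 2/9)
3. S lies on line MH with MS:SH = 1:4 ⇒ S = (1/5, 0)
4. T is where the line through V parallel to RM meets line AS ⇒ T = (-1/12, 17/18)
line TR meets AH at F = (1/8, 7/12)
R = T + t·(F−T) with t = 2, so TR:RF = 2:-1

TR:RF = -2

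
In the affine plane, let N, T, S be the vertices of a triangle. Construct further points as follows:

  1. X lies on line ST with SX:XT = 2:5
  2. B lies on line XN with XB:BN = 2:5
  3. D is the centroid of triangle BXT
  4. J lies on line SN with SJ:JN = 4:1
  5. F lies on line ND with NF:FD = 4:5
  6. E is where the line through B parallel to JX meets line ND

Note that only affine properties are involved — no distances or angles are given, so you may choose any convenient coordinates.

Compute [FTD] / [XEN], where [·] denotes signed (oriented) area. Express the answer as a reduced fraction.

[FTD]:[XEN] = 68/21

Choose coordinates N = (0, 0), T = (1, 0), S = (0, 1).
1. X lies on line ST with SX:XT = 2:5 ⇒ X = (2/7, 5/7)
2. B lies on line XN with XB:BN = 2:5 ⇒ B = (10/49, 25/49)
3. D is the centroid of triangle BXT ⇒ D = (73/147, 20/49)
4. J lies on line SN with SJ:JN = 4:1 ⇒ J = (0, 1/5)
5. F lies on line ND with NF:FD = 4:5 ⇒ F = (292/1323, 80/441)
6. E is where the line through B parallel to JX meets line ND ⇒ E = (-365/2499, -100/833)
2·[FTD] = 100/441, 2·[XEN] = 25/357
[FTD]:[XEN] = 100/441:25/357 = 68/21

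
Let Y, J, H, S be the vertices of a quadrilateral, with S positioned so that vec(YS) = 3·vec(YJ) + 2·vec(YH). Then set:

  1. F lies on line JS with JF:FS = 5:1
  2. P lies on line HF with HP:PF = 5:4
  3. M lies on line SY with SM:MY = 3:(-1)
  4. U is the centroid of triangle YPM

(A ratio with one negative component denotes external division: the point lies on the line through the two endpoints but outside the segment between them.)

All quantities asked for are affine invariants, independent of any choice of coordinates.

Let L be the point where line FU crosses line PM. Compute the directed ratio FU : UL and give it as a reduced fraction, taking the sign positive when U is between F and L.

FU:UL = 281/31

Assign Y = (0, 0), J = (1, 0), H = (0, 1), S = (3, 2) — the answer is frame-independent, so this choice is without loss of generality.
1. F lies on line JS with JF:FS = 5:1 ⇒ F = (8/3, 5/3)
2. P lies on line HF with HP:PF = 5:4 ⇒ P = (40/27, 37/27)
3. M lies on line SY with SM:MY = 3:(-1) ⇒ M = (-3/2, -1)
4. U is the centroid of triangle YPM ⇒ U = (-1/162, 10/81)
line FU meets PM at L = (-2284/7587, -355/7587)
U = F + t·(L−F) with t = 281/312, so FU:UL = 281/312:31/312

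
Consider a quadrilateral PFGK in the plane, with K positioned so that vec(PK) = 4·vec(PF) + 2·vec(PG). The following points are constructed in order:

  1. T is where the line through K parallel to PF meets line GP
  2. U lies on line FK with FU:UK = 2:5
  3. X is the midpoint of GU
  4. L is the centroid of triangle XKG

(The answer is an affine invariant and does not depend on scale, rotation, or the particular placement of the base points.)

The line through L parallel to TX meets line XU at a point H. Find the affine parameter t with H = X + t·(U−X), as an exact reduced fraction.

Choose coordinates P = (0, 0), F = (1, 0), G = (0, 1), K = (4, 2).
1. T is where the line through K parallel to PF meets line GP ⇒ T = (0, 2)
2. U lies on line FK with FU:UK = 2:5 ⇒ U = (13/7, 4/7)
3. X is the midpoint of GU ⇒ X = (13/14, 11/14)
4. L is the centroid of triangle XKG ⇒ L = (23/14, 53/42)
through L parallel to TX: direction (13/14, -17/14); meets XU at H = (47/21, 44/91)
H = X + t·(U−X) with t = 55/39

t = 55/39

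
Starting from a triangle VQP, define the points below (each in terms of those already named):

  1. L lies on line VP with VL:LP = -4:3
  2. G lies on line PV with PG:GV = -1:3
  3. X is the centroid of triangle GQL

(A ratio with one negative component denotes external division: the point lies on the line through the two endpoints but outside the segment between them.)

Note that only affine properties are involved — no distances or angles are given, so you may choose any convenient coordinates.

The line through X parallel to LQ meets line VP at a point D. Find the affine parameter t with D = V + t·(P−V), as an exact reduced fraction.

t = 19/6

Set V = (0, 0), Q = (1, 0), P = (0, 1); any affine frame gives the same invariant.
1. L lies on line VP with VL:LP = -4:3 ⇒ L = (0, 4)
2. G lies on line PV with PG:GV = -1:3 ⇒ G = (0, 3/2)
3. X is the centroid of triangle GQL ⇒ X = (1/3, 11/6)
through X parallel to LQ: direction (1, -4); meets VP at D = (0, 19/6)
D = V + t·(P−V) with t = 19/6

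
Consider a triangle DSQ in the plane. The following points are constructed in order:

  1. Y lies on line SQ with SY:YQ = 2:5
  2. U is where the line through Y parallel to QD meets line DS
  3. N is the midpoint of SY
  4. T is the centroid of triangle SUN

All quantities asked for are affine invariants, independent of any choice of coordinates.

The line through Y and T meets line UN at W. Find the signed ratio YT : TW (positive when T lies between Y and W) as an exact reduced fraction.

Choose coordinates D = (0, 0), S = (1, 0), Q = (0, 1).
1. Y lies on line SQ with SY:YQ = 2:5 ⇒ Y = (5/7, 2/7)
2. U is where the line through Y parallel to QD meets line DS ⇒ U = (5/7, 0)
3. N is the midpoint of SY ⇒ N = (6/7, 1/7)
4. T is the centroid of triangle SUN ⇒ T = (6/7, 1/21)
line YT meets UN at W = (23/28, 3/28)
T = Y + t·(W−Y) with t = 4/3, so YT:TW = 4/3:-1/3

YT:TW = -4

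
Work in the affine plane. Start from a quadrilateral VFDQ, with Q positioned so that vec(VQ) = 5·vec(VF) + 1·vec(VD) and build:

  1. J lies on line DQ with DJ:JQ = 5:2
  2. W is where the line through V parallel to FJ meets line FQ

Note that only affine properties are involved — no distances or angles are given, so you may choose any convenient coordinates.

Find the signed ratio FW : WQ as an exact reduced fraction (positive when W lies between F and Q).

Assign V = (0, 0), F = (1, 0), D = (0, 1), Q = (5, 1) — the answer is frame-independent, so this choice is without loss of generality.
1. J lies on line DQ with DJ:JQ = 5:2 ⇒ J = (25/7, 1)
2. W is where the line through V parallel to FJ meets line FQ ⇒ W = (-9/5, -7/10)
W = F + t·(Q−F) with t = -7/10, so FW:WQ = t:(1−t) = -7/10:17/10

FW:WQ = -7/17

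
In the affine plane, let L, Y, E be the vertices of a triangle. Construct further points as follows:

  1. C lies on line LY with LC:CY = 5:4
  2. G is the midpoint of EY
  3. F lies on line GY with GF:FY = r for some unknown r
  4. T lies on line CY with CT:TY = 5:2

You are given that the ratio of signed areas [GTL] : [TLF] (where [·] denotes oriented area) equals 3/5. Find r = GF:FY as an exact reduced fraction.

Choose coordinates L = (0, 0), Y = (1, 0), E = (0, 1).
1. C lies on line LY with LC:CY = 5:4 ⇒ C = (5/9, 0)
2. G is the midpoint of EY ⇒ G = (1/2, 1/2)
3. With GF:FY = r, write λ = r/(r+1) so F = G + λ·(Y−G); F is affine-linear in λ
4. T lies on line CY with CT:TY = 5:2 ⇒ T = (55/63, 0)
Every point depending on F is an affine combination of F and λ-independent points, so each such coordinate is linear in λ; the λ² term in each signed area is a multiple of (Y−G)×(Y−G) = 0, so 2·[GTL] and 2·[TLF] are each linear in λ. Evaluating at λ=0 and λ=1:
  2·[GTL] = -55/126,   2·[TLF] = 55/126·λ − 55/126
So [GTL]:[TLF] = (-55/126) / (55/126·λ − 55/126). Setting this equal to 3/5:
  -55/126 = 3/5·(55/126·λ − 55/126)  ⇒  λ = -2/3
Then r = λ/(1−λ) = (-2/3)/(5/3) = -2/5. Check: with r = -2/5, F = (1/6, 5/6) and [GTL]:[TLF] = 3/5 as required.

r = -2/5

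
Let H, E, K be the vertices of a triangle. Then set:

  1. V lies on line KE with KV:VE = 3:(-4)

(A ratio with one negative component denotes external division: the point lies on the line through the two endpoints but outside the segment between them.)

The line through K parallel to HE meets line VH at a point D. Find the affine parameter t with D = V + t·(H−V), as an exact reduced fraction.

Assign H = (0, 0), E = (1, 0), K = (0, 1) — the answer is frame-independent, so this choice is without loss of generality.
1. V lies on line KE with KV:VE = 3:(-4) ⇒ V = (-3, 4)
through K parallel to HE: direction (1, 0); meets VH at D = (-3/4, 1)
D = V + t·(H−V) with t = 3/4

t = 3/4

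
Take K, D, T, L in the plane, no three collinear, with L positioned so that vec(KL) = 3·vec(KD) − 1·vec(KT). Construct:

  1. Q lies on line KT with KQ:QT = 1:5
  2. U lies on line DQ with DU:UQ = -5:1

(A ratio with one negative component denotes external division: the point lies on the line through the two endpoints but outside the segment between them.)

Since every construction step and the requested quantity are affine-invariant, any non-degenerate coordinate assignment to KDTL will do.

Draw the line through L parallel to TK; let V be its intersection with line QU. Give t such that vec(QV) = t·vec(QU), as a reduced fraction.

t = -12

Work in coordinates with K = (0, 0), D = (1, 0), T = (0, 1), L = (3, -1).
1. Q lies on line KT with KQ:QT = 1:5 ⇒ Q = (0, 1/6)
2. U lies on line DQ with DU:UQ = -5:1 ⇒ U = (-1/4, 5/24)
through L parallel to TK: direction (0, -1); meets QU at V = (3, -1/3)
V = Q + t·(U−Q) with t = -12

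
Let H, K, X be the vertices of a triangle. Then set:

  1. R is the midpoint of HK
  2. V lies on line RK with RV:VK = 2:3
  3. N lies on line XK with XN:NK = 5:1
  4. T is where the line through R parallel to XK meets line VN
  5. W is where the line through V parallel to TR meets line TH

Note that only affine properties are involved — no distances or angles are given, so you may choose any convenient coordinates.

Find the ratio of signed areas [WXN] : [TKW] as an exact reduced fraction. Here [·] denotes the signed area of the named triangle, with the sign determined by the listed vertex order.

[WXN]:[TKW] = 45/8

Work in coordinates with H = (0, 0), K = (1, 0), X = (0, 1).
1. R is the midpoint of HK ⇒ R = (1/2, 0)
2. V lies on line RK with RV:VK = 2:3 ⇒ V = (7/10, 0)
3. N lies on line XK with XN:NK = 5:1 ⇒ N = (5/6, 1/6)
4. T is where the line through R parallel to XK meets line VN ⇒ T = (11/18, -1/9)
5. W is where the line through V parallel to TR meets line TH ⇒ W = (77/90, -7/45)
2·[WXN] = -1/4, 2·[TKW] = -2/45
[WXN]:[TKW] = -1/4:-2/45 = 45/8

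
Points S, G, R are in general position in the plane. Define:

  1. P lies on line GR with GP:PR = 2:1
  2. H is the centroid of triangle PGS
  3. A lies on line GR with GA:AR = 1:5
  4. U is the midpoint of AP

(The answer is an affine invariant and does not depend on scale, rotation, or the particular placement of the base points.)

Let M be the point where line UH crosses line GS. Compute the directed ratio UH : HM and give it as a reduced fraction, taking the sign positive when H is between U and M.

UH:HM = 7/8

Assign S = (0, 0), G = (1, 0), R = (0, 1) — the answer is frame-independent, so this choice is without loss of generality.
1. P lies on line GR with GP:PR = 2:1 ⇒ P = (1/3, 2/3)
2. H is the centroid of triangle PGS ⇒ H = (4/9, 2/9)
3. A lies on line GR with GA:AR = 1:5 ⇒ A = (5/6, 1/6)
4. U is the midpoint of AP ⇒ U = (7/12, 5/12)
line UH meets GS at M = (2/7, 0)
H = U + t·(M−U) with t = 7/15, so UH:HM = 7/15:8/15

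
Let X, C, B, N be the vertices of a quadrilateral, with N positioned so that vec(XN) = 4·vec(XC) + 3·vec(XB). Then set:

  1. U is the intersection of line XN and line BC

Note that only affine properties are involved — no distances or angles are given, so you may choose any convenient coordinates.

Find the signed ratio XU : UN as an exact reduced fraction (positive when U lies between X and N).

Set X = (0, 0), C = (1, 0), B = (0, 1), N = (4, 3); any affine frame gives the same invariant.
1. U is the intersection of line XN and line BC ⇒ U = (4/7, 3/7)
U = X + t·(N−X) with t = 1/7, so XU:UN = t:(1−t) = 1/7:6/7

XU:UN = 1/6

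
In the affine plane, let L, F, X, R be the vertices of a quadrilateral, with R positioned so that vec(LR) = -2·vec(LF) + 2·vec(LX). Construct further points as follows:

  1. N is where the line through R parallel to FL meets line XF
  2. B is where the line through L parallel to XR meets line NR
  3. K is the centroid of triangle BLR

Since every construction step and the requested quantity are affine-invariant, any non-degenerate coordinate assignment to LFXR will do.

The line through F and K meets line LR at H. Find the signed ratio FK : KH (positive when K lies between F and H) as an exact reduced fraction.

Work in coordinates with L = (0, 0), F = (1, 0), X = (0, 1), R = (-2, 2).
1. N is where the line through R parallel to FL meets line XF ⇒ N = (-1, 2)
2. B is where the line through L parallel to XR meets line NR ⇒ B = (-4, 2)
3. K is the centroid of triangle BLR ⇒ K = (-2, 4/3)
line FK meets LR at H = (-4/5, 4/5)
K = F + t·(H−F) with t = 5/3, so FK:KH = 5/3:-2/3

FK:KH = -5/2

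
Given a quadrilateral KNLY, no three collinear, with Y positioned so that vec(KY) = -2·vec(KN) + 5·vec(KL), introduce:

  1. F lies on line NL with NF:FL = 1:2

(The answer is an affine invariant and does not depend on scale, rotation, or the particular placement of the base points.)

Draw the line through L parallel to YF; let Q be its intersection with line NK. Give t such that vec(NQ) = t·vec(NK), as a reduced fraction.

t = 3/7

Set K = (0, 0), N = (1, 0), L = (0, 1), Y = (-2, 5); any affine frame gives the same invariant.
1. F lies on line NL with NF:FL = 1:2 ⇒ F = (2/3, 1/3)
through L parallel to YF: direction (8/3, -14/3); meets NK at Q = (4/7, 0)
Q = N + t·(K−N) with t = 3/7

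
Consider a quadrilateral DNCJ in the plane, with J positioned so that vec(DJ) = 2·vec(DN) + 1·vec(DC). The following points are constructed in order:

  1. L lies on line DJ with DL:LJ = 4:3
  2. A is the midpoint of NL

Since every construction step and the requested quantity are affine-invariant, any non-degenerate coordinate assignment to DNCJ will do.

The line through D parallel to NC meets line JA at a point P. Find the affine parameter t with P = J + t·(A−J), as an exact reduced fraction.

Work in coordinates with D = (0, 0), N = (1, 0), C = (0, 1), J = (2, 1).
1. L lies on line DJ with DL:LJ = 4:3 ⇒ L = (8/7, 4/7)
2. A is the midpoint of NL ⇒ A = (15/14, 2/7)
through D parallel to NC: direction (-1, 1); meets JA at P = (7/23, -7/23)
P = J + t·(A−J) with t = 42/23

t = 42/23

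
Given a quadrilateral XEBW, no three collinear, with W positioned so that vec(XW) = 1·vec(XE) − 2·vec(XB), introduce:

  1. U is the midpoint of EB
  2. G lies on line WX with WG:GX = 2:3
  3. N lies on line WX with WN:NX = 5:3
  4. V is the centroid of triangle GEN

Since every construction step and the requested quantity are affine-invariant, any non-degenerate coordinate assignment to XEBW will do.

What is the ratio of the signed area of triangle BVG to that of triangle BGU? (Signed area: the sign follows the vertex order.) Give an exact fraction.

[BVG]:[BGU] = -55/96

Choose coordinates X = (0, 0), E = (1, 0), B = (0, 1), W = (1, -2).
1. U is the midpoint of EB ⇒ U = (1/2, 1/2)
2. G lies on line WX with WG:GX = 2:3 ⇒ G = (3/5, -6/5)
3. N lies on line WX with WN:NX = 5:3 ⇒ N = (3/8, -3/4)
4. V is the centroid of triangle GEN ⇒ V = (79/120, -13/20)
2·[BVG] = -11/24, 2·[BGU] = 4/5
[BVG]:[BGU] = -11/24:4/5 = -55/96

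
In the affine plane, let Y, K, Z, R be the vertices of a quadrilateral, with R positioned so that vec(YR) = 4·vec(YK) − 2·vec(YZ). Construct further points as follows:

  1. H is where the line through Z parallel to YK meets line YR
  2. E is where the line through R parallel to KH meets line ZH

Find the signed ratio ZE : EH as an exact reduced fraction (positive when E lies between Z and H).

ZE:EH = -5/3

Set Y = (0, 0), K = (1, 0), Z = (0, 1), R = (4, -2); any affine frame gives the same invariant.
1. H is where the line through Z parallel to YK meets line YR ⇒ H = (-2, 1)
2. E is where the line through R parallel to KH meets line ZH ⇒ E = (-5, 1)
E = Z + t·(H−Z) with t = 5/2, so ZE:EH = t:(1−t) = 5/2:-3/2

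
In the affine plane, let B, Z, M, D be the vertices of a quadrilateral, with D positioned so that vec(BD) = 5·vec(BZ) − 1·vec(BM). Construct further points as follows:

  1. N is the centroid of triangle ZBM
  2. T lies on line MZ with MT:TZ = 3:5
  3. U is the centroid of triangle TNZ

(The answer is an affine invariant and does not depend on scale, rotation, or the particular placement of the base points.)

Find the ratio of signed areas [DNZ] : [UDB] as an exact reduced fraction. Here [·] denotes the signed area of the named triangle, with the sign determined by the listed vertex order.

[DNZ]:[UDB] = -4/13

Choose coordinates B = (0, 0), Z = (1, 0), M = (0, 1), D = (5, -1).
1. N is the centroid of triangle ZBM ⇒ N = (1/3, 1/3)
2. T lies on line MZ with MT:TZ = 3:5 ⇒ T = (3/8, 5/8)
3. U is the centroid of triangle TNZ ⇒ U = (41/72, 23/72)
2·[DNZ] = 2/3, 2·[UDB] = -13/6
[DNZ]:[UDB] = 2/3:-13/6 = -4/13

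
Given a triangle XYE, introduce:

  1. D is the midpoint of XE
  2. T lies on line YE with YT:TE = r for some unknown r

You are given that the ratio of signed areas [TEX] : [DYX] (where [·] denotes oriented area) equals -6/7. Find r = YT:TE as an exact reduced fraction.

Work in coordinates with X = (0, 0), Y = (1, 0), E = (0, 1).
1. D is the midpoint of XE ⇒ D = (0, 1/2)
2. With YT:TE = r, write λ = r/(r+1) so T = Y + λ·(E−Y); T is affine-linear in λ
Every point depending on T is an affine combination of T and λ-independent points, so each such coordinate is linear in λ; the λ² term in each signed area is a multiple of (E−Y)×(E−Y) = 0, so 2·[TEX] and 2·[DYX] are each linear in λ. Evaluating at λ=0 and λ=1:
  2·[TEX] = −λ + 1,   2·[DYX] = -1/2
So [TEX]:[DYX] = (−λ + 1) / (-1/2). Setting this equal to -6/7:
  −λ + 1 = -6/7·(-1/2)  ⇒  λ = 4/7
Then r = λ/(1−λ) = (4/7)/(3/7) = 4/3. Check: with r = 4/3, T = (3/7, 4/7) and [TEX]:[DYX] = -6/7 as required.

r = 4/3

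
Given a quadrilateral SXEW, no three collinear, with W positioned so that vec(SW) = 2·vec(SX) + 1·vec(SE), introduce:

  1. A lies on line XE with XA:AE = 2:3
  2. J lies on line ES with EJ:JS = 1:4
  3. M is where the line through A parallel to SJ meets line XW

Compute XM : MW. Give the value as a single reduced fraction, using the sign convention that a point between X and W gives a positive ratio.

Set S = (0, 0), X = (1, 0), E = (0, 1), W = (2, 1); any affine frame gives the same invariant.
1. A lies on line XE with XA:AE = 2:3 ⇒ A = (3/5, 2/5)
2. J lies on line ES with EJ:JS = 1:4 ⇒ J = (0, 4/5)
3. M is where the line through A parallel to SJ meets line XW ⇒ M = (3/5, -2/5)
M = X + t·(W−X) with t = -2/5, so XM:MW = t:(1−t) = -2/5:7/5

XM:MW = -2/7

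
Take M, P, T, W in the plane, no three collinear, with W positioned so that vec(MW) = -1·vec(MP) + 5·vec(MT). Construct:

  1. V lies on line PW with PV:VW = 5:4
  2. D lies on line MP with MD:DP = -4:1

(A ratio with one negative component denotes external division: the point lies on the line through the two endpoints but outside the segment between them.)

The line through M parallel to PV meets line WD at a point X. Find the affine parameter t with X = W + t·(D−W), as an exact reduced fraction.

t = -3

Choose coordinates M = (0, 0), P = (1, 0), T = (0, 1), W = (-1, 5).
1. V lies on line PW with PV:VW = 5:4 ⇒ V = (-1/9, 25/9)
2. D lies on line MP with MD:DP = -4:1 ⇒ D = (4/3, 0)
through M parallel to PV: direction (-10/9, 25/9); meets WD at X = (-8, 20)
X = W + t·(D−W) with t = -3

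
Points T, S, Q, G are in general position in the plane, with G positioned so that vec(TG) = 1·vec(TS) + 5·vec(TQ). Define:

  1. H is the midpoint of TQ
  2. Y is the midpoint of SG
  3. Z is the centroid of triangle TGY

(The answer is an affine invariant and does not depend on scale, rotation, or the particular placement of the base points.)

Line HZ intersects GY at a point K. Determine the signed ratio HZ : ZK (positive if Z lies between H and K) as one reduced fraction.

Assign T = (0, 0), S = (1, 0), Q = (0, 1), G = (1, 5) — the answer is frame-independent, so this choice is without loss of generality.
1. H is the midpoint of TQ ⇒ H = (0, 1/2)
2. Y is the midpoint of SG ⇒ Y = (1, 5/2)
3. Z is the centroid of triangle TGY ⇒ Z = (2/3, 5/2)
line HZ meets GY at K = (1, 7/2)
Z = H + t·(K−H) with t = 2/3, so HZ:ZK = 2/3:1/3

HZ:ZK = 2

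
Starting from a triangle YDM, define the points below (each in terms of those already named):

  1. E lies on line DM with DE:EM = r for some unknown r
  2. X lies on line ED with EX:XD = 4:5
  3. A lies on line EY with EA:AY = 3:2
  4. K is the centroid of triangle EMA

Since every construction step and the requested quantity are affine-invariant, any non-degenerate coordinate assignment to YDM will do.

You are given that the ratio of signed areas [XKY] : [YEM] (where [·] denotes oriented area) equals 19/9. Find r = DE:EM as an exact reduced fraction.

r = 5

Choose coordinates Y = (0, 0), D = (1, 0), M = (0, 1).
1. With DE:EM = r, write λ = r/(r+1) so E = D + λ·(M−D); E is affine-linear in λ
2. X lies on line ED with EX:XD = 4:5 ⇒ X is an affine combination of earlier points and hence also affine-linear in λ
3. A lies on line EY with EA:AY = 3:2 ⇒ A is an affine combination of earlier points and hence also affine-linear in λ
4. K is the centroid of triangle EMA ⇒ K is an affine combination of earlier points and hence also affine-linear in λ
Every point depending on E is an affine combination of E and λ-independent points, so each such coordinate is linear in λ; the λ² term in each signed area is a multiple of (M−D)×(M−D) = 0, so 2·[XKY] and 2·[YEM] are each linear in λ. Evaluating at λ=0 and λ=1:
  2·[XKY] = 1/45·λ + 1/3,   2·[YEM] = −λ + 1
So [XKY]:[YEM] = (1/45·λ + 1/3) / (−λ + 1). Setting this equal to 19/9:
  1/45·λ + 1/3 = 19/9·(−λ + 1)  ⇒  λ = 5/6
Then r = λ/(1−λ) = (5/6)/(1/6) = 5. Check: with r = 5, E = (1/6, 5/6) and [XKY]:[YEM] = 19/9 as required.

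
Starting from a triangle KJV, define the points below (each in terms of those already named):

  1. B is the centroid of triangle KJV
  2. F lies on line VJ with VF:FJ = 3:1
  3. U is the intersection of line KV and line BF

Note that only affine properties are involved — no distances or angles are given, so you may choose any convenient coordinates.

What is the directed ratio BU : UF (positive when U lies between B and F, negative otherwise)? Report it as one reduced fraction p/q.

Set K = (0, 0), J = (1, 0), V = (0, 1); any affine frame gives the same invariant.
1. B is the centroid of triangle KJV ⇒ B = (1/3, 1/3)
2. F lies on line VJ with VF:FJ = 3:1 ⇒ F = (3/4, 1/4)
3. U is the intersection of line KV and line BF ⇒ U = (0, 2/5)
U = B + t·(F−B) with t = -4/5, so BU:UF = t:(1−t) = -4/5:9/5

BU:UF = -4/9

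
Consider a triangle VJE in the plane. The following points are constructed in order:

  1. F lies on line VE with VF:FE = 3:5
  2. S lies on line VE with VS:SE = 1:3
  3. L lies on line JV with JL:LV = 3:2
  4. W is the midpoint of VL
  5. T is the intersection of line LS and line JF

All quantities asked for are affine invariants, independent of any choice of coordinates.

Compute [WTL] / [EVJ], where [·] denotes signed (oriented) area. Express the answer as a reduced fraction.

[WTL]:[EVJ] = -9/80

Work in coordinates with V = (0, 0), J = (1, 0), E = (0, 1).
1. F lies on line VE with VF:FE = 3:5 ⇒ F = (0, 3/8)
2. S lies on line VE with VS:SE = 1:3 ⇒ S = (0, 1/4)
3. L lies on line JV with JL:LV = 3:2 ⇒ L = (2/5, 0)
4. W is the midpoint of VL ⇒ W = (1/5, 0)
5. T is the intersection of line LS and line JF ⇒ T = (-1/2, 9/16)
2·[WTL] = -9/80, 2·[EVJ] = 1
[WTL]:[EVJ] = -9/80:1 = -9/80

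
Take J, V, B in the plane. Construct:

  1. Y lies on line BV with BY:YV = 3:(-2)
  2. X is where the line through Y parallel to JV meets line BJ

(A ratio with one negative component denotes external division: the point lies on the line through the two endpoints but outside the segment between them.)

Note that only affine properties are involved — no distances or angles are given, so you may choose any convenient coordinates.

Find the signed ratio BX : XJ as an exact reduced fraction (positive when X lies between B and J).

BX:XJ = -3/2

Choose coordinates J = (0, 0), V = (1, 0), B = (0, 1).
1. Y lies on line BV with BY:YV = 3:(-2) ⇒ Y = (3, -2)
2. X is where the line through Y parallel to JV meets line BJ ⇒ X = (0, -2)
X = B + t·(J−B) with t = 3, so BX:XJ = t:(1−t) = 3:-2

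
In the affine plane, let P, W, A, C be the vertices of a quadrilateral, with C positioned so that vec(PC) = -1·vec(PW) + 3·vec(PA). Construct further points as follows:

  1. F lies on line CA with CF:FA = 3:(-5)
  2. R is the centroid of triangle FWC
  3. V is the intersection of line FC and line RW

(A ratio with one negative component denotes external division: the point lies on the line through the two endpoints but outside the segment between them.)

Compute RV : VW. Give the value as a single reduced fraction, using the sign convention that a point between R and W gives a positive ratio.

RV:VW = -1/3

Assign P = (0, 0), W = (1, 0), A = (0, 1), C = (-1, 3) — the answer is frame-independent, so this choice is without loss of generality.
1. F lies on line CA with CF:FA = 3:(-5) ⇒ F = (-5/2, 6)
2. R is the centroid of triangle FWC ⇒ R = (-5/6, 3)
3. V is the intersection of line FC and line RW ⇒ V = (-7/4, 9/2)
V = R + t·(W−R) with t = -1/2, so RV:VW = t:(1−t) = -1/2:3/2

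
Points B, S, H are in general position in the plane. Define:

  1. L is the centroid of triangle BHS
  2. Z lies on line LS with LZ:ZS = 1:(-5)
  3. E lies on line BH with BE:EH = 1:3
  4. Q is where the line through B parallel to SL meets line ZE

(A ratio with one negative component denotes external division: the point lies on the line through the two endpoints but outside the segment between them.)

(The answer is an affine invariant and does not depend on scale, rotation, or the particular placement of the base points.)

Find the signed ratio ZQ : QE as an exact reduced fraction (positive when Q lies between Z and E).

ZQ:QE = -2

Set B = (0, 0), S = (1, 0), H = (0, 1); any affine frame gives the same invariant.
1. L is the centroid of triangle BHS ⇒ L = (1/3, 1/3)
2. Z lies on line LS with LZ:ZS = 1:(-5) ⇒ Z = (1/6, 5/12)
3. E lies on line BH with BE:EH = 1:3 ⇒ E = (0, 1/4)
4. Q is where the line through B parallel to SL meets line ZE ⇒ Q = (-1/6, 1/12)
Q = Z + t·(E−Z) with t = 2, so ZQ:QE = t:(1−t) = 2:-1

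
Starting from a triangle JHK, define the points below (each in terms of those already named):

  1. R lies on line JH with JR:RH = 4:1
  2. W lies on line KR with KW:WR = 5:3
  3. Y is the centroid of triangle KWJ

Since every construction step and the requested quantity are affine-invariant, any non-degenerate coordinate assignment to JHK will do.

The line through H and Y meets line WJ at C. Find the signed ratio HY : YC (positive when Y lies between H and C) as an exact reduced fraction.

Work in coordinates with J = (0, 0), H = (1, 0), K = (0, 1).
1. R lies on line JH with JR:RH = 4:1 ⇒ R = (4/5, 0)
2. W lies on line KR with KW:WR = 5:3 ⇒ W = (1/2, 3/8)
3. Y is the centroid of triangle KWJ ⇒ Y = (1/6, 11/24)
line HY meets WJ at C = (11/26, 33/104)
Y = H + t·(C−H) with t = 13/9, so HY:YC = 13/9:-4/9

HY:YC = -13/4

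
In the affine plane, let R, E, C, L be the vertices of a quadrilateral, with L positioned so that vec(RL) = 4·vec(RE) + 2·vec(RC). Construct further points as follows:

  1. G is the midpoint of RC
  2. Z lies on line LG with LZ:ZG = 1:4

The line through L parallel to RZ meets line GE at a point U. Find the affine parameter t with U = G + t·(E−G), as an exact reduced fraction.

t = 20/33

Assign R = (0, 0), E = (1, 0), C = (0, 1), L = (4, 2) — the answer is frame-independent, so this choice is without loss of generality.
1. G is the midpoint of RC ⇒ G = (0, 1/2)
2. Z lies on line LG with LZ:ZG = 1:4 ⇒ Z = (16/5, 17/10)
through L parallel to RZ: direction (16/5, 17/10); meets GE at U = (20/33, 13/66)
U = G + t·(E−G) with t = 20/33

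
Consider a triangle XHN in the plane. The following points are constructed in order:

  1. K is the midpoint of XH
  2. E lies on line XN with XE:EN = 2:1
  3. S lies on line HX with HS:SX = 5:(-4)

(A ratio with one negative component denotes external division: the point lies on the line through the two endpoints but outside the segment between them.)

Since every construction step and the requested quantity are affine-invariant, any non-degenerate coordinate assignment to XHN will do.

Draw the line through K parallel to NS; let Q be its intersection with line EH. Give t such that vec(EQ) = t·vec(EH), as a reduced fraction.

Choose coordinates X = (0, 0), H = (1, 0), N = (0, 1).
1. K is the midpoint of XH ⇒ K = (1/2, 0)
2. E lies on line XN with XE:EN = 2:1 ⇒ E = (0, 2/3)
3. S lies on line HX with HS:SX = 5:(-4) ⇒ S = (-4, 0)
through K parallel to NS: direction (-4, -1); meets EH at Q = (19/22, 1/11)
Q = E + t·(H−E) with t = 19/22

t = 19/22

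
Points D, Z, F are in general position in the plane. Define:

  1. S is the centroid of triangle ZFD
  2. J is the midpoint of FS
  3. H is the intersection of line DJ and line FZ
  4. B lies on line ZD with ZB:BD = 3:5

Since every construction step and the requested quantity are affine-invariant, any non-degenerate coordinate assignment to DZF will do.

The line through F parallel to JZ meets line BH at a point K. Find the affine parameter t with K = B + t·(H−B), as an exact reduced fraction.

Set D = (0, 0), Z = (1, 0), F = (0, 1); any affine frame gives the same invariant.
1. S is the centroid of triangle ZFD ⇒ S = (1/3, 1/3)
2. J is the midpoint of FS ⇒ J = (1/6, 2/3)
3. H is the intersection of line DJ and line FZ ⇒ H = (1/5, 4/5)
4. B lies on line ZD with ZB:BD = 3:5 ⇒ B = (5/8, 0)
through F parallel to JZ: direction (5/6, -2/3); meets BH at K = (15/92, 20/23)
K = B + t·(H−B) with t = 25/23

t = 25/23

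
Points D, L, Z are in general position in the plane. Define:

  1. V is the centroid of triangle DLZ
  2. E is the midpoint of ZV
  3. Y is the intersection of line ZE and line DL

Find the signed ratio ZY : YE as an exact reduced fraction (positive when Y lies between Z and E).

Assign D = (0, 0), L = (1, 0), Z = (0, 1) — the answer is frame-independent, so this choice is without loss of generality.
1. V is the centroid of triangle DLZ ⇒ V = (1/3, 1/3)
2. E is the midpoint of ZV ⇒ E = (1/6, 2/3)
3. Y is the intersection of line ZE and line DL ⇒ Y = (1/2, 0)
Y = Z + t·(E−Z) with t = 3, so ZY:YE = t:(1−t) = 3:-2

ZY:YE = -3/2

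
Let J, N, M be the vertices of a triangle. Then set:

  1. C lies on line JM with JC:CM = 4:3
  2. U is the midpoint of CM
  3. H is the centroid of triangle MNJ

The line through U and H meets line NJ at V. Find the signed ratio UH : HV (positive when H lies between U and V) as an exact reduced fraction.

UH:HV = 19/14

Assign J = (0, 0), N = (1, 0), M = (0, 1) — the answer is frame-independent, so this choice is without loss of generality.
1. C lies on line JM with JC:CM = 4:3 ⇒ C = (0, 4/7)
2. U is the midpoint of CM ⇒ U = (0, 11/14)
3. H is the centroid of triangle MNJ ⇒ H = (1/3, 1/3)
line UH meets NJ at V = (11/19, 0)
H = U + t·(V−U) with t = 19/33, so UH:HV = 19/33:14/33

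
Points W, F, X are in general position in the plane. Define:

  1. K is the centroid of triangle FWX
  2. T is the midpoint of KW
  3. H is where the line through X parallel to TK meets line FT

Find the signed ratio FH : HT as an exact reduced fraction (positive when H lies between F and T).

Set W = (0, 0), F = (1, 0), X = (0, 1); any affine frame gives the same invariant.
1. K is the centroid of triangle FWX ⇒ K = (1/3, 1/3)
2. T is the midpoint of KW ⇒ T = (1/6, 1/6)
3. H is where the line through X parallel to TK meets line FT ⇒ H = (-2/3, 1/3)
H = F + t·(T−F) with t = 2, so FH:HT = t:(1−t) = 2:-1

FH:HT = -2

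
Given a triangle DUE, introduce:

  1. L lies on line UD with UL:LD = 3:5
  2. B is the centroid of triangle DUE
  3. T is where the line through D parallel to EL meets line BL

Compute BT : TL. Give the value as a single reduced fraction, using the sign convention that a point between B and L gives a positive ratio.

BT:TL = -13/15

Set D = (0, 0), U = (1, 0), E = (0, 1); any affine frame gives the same invariant.
1. L lies on line UD with UL:LD = 3:5 ⇒ L = (5/8, 0)
2. B is the centroid of triangle DUE ⇒ B = (1/3, 1/3)
3. T is where the line through D parallel to EL meets line BL ⇒ T = (-25/16, 5/2)
T = B + t·(L−B) with t = -13/2, so BT:TL = t:(1−t) = -13/2:15/2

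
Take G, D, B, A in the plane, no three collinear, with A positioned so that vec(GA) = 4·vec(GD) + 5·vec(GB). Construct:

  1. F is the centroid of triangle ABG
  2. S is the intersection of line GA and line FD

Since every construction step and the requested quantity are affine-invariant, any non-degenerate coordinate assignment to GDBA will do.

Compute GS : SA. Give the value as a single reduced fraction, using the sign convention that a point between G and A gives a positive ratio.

GS:SA = 6/13

Work in coordinates with G = (0, 0), D = (1, 0), B = (0, 1), A = (4, 5).
1. F is the centroid of triangle ABG ⇒ F = (4/3, 2)
2. S is the intersection of line GA and line FD ⇒ S = (24/19, 30/19)
S = G + t·(A−G) with t = 6/19, so GS:SA = t:(1−t) = 6/19:13/19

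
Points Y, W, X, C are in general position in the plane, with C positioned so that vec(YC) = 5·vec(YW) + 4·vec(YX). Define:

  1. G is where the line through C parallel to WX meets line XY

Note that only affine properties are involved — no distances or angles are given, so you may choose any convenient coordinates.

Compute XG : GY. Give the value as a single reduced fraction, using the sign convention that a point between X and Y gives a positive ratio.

XG:GY = -8/9

Assign Y = (0, 0), W = (1, 0), X = (0, 1), C = (5, 4) — the answer is frame-independent, so this choice is without loss of generality.
1. G is where the line through C parallel to WX meets line XY ⇒ G = (0, 9)
G = X + t·(Y−X) with t = -8, so XG:GY = t:(1−t) = -8:9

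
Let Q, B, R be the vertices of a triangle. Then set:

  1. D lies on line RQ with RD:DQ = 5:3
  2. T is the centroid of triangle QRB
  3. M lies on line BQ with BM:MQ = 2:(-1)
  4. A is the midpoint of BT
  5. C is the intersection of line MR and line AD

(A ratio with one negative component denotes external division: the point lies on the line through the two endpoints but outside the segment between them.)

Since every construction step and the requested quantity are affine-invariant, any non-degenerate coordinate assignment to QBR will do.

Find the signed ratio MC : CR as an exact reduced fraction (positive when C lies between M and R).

Set Q = (0, 0), B = (1, 0), R = (0, 1); any affine frame gives the same invariant.
1. D lies on line RQ with RD:DQ = 5:3 ⇒ D = (0, 3/8)
2. T is the centroid of triangle QRB ⇒ T = (1/3, 1/3)
3. M lies on line BQ with BM:MQ = 2:(-1) ⇒ M = (-1, 0)
4. A is the midpoint of BT ⇒ A = (2/3, 1/6)
5. C is the intersection of line MR and line AD ⇒ C = (-10/21, 11/21)
C = M + t·(R−M) with t = 11/21, so MC:CR = t:(1−t) = 11/21:10/21

MC:CR = 11/10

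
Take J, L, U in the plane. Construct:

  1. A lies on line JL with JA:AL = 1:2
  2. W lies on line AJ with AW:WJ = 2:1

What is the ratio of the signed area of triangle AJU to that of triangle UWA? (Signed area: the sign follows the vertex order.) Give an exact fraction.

Set J = (0, 0), L = (1, 0), U = (0, 1); any affine frame gives the same invariant.
1. A lies on line JL with JA:AL = 1:2 ⇒ A = (1/3, 0)
2. W lies on line AJ with AW:WJ = 2:1 ⇒ W = (1/9, 0)
2·[AJU] = -1/3, 2·[UWA] = 2/9
[AJU]:[UWA] = -1/3:2/9 = -3/2

[AJU]:[UWA] = -3/2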